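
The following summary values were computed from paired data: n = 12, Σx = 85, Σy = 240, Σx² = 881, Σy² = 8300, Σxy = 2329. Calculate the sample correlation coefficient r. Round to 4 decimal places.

0.6366

Numerator: nΣxy − (Σx)(Σy) = 12·2329 − (85)(240) = 7548
Denominator: √[(nΣx²−(Σx)²)(nΣy²−(Σy)²)]
  nΣx²−(Σx)² = 12·881 − 7225 = 3347;  nΣy²−(Σy)² = 12·8300 − 57600 = 42000
  √(3347·42000) = √140574000 = 11856.3907
r = 7548 / 11856.3907 = 0.6366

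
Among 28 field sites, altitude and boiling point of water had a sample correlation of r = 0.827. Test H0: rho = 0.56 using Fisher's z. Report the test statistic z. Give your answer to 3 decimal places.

2.729

Fisher z: atanh(0.827) = 1.178569, atanh(0.56) = 0.632833
z = (z_r − z_0)·√(n−3) = (1.178569 − 0.632833)·√25 = 0.545736 · 5.000000 = 2.729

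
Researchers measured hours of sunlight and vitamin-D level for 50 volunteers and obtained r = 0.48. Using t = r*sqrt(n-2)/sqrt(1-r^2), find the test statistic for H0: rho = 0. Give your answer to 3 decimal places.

t = r·√(n−2) / √(1−r²) with r = 0.48, n = 50
  = 0.48·√48 / √(1 − 0.2304)
  = 0.48·6.928203 / 0.877268
  = 3.325537 / 0.877268 = 3.791

3.791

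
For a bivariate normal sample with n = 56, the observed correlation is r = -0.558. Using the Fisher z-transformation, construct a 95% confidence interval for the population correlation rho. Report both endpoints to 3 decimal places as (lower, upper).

Fisher z: z_r = atanh(r) = ½·ln((1+(-0.558))/(1−(-0.558))) = -0.629924
SE(z) = 1/√(n−3) = 1/√53 = 0.137361
95% ⇒ z* = 1.960; margin = 1.960·0.137361 = 0.269228
CI on z-scale: (-0.899152, -0.360696)
Back-transform: tanh(-0.899152) = -0.715885, tanh(-0.360696) = -0.345827

(-0.716, -0.346)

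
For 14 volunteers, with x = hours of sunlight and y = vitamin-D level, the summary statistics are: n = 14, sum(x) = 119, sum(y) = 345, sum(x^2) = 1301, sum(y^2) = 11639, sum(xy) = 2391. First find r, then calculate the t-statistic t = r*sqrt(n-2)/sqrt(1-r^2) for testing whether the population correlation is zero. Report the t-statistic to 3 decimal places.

-2.392

Numerator: nΣxy − (Σx)(Σy) = 14·2391 − (119)(345) = -7581
Denominator: √[(nΣx²−(Σx)²)(nΣy²−(Σy)²)]
  nΣx²−(Σx)² = 14·1301 − 14161 = 4053;  nΣy²−(Σy)² = 14·11639 − 119025 = 43921
  √(4053·43921) = √178011813 = 13342.1068
r = -7581 / 13342.1068 = -0.5682
t = r·√(n−2)/√(1−r²) = -0.5682·√12 / √(1−0.322851) = -1.968303 / 0.822891 = -2.392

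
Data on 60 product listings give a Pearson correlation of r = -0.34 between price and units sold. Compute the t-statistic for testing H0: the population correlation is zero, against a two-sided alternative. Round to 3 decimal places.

1 − r² = 1 − 0.1156 = 0.8844;  √(1−r²) = 0.940425
√(n−2) = √58 = 7.615773
t = r·√(n−2)/√(1−r²) = -0.34 · 7.615773 / 0.940425 = -2.753

-2.753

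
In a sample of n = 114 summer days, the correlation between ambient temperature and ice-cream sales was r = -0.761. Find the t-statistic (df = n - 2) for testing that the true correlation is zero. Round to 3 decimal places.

-12.414

t = r·√(n−2) / √(1−r²) with r = -0.761, n = 114
  = -0.761·√112 / √(1 − 0.579121)
  = -0.761·10.583005 / 0.648752
  = -8.053667 / 0.648752 = -12.414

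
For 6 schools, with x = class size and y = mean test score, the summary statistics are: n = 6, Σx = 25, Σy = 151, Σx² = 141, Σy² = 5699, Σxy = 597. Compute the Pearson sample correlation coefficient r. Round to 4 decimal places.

-0.1216

S_xy = nΣxy − ΣxΣy = 6·597 − 25·151 = 3582 − 3775 = -193
S_xx = nΣx² − (Σx)² = 6·141 − 25² = 846 − 625 = 221
S_yy = nΣy² − (Σy)² = 6·5699 − 151² = 34194 − 22801 = 11393
r = S_xy / √(S_xx·S_yy) = -193 / √(221·11393) = -193 / √2517853 = -193 / 1586.7744 = -0.1216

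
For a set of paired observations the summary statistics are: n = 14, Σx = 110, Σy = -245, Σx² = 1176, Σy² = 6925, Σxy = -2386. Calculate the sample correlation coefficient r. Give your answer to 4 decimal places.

Numerator: nΣxy − (Σx)(Σy) = 14·(-2386) − (110)(-245) = -6454
Denominator: √[(nΣx²−(Σx)²)(nΣy²−(Σy)²)]
  nΣx²−(Σx)² = 14·1176 − 12100 = 4364;  nΣy²−(Σy)² = 14·6925 − 60025 = 36925
  √(4364·36925) = √161140700 = 12694.1207
r = -6454 / 12694.1207 = -0.5084

-0.5084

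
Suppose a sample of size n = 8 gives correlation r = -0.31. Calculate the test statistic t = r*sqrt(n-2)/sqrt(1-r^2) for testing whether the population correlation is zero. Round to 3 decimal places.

-0.799

t = r·√(n−2) / √(1−r²) with r = -0.31, n = 8
  = -0.31·√6 / √(1 − 0.0961)
  = -0.31·2.449490 / 0.950737
  = -0.759342 / 0.950737 = -0.799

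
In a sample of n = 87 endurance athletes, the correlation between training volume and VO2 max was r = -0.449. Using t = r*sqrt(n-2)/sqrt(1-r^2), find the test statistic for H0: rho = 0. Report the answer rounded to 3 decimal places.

-4.633

1 − r² = 1 − 0.201601 = 0.798399;  √(1−r²) = 0.893532
√(n−2) = √85 = 9.219544
t = r·√(n−2)/√(1−r²) = -0.449 · 9.219544 / 0.893532 = -4.633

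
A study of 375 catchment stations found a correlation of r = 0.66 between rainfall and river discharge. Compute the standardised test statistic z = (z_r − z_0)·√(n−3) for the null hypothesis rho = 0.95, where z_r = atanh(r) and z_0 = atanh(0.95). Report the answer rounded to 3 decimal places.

-20.039

z_r = atanh(0.66) = 0.792814,  z_0 = atanh(0.95) = 1.831781
SE = 1/√(n−3) = 1/√372 = 0.051848
z = (z_r − z_0)/SE = (0.792814 − 1.831781) / 0.051848 = -1.038967 / 0.051848 = -20.039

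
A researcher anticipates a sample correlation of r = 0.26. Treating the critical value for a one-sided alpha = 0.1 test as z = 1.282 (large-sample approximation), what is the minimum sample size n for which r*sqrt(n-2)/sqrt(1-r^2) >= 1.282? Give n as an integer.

r√(n−2)/√(1−r²) ≥ 1.282  ⇔  n−2 ≥ (1.282)²·(1−r²)/r²
(1−r²)/r² = (1−0.0676)/0.0676 = 13.7929
n ≥ 2 + 1.643524·13.7929 = 2 + 22.6690 = 24.6690
⌈24.6690⌉ = 25

25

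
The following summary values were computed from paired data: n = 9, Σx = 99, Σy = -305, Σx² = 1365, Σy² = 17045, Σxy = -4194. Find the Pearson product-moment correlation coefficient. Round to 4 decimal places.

S_xy = nΣxy − ΣxΣy = 9·(-4194) − 99·(-305) = -37746 − (-30195) = -7551
S_xx = nΣx² − (Σx)² = 9·1365 − 99² = 12285 − 9801 = 2484
S_yy = nΣy² − (Σy)² = 9·17045 − (-305)² = 153405 − 93025 = 60380
r = S_xy / √(S_xx·S_yy) = -7551 / √(2484·60380) = -7551 / √149983920 = -7551 / 12246.7922 = -0.6166

-0.6166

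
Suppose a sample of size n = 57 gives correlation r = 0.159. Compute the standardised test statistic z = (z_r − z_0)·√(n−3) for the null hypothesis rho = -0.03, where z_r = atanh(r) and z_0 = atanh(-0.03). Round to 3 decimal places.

1.399

Fisher z: atanh(0.159) = 0.160361, atanh(-0.03) = -0.030009
z = (z_r − z_0)·√(n−3) = (0.160361 − (-0.030009))·√54 = 0.190370 · 7.348469 = 1.399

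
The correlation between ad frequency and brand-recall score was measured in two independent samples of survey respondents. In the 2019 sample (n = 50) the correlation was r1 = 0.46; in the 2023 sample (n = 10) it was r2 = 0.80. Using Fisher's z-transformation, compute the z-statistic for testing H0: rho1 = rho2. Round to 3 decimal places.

-1.484

z1 = atanh(0.46) = 0.497311,  z2 = atanh(0.80) = 1.098612
SE = √(1/(n1−3) + 1/(n2−3)) = √(1/47 + 1/7) = √(0.0212766 + 0.1428571) = √0.1641337 = 0.405134
z = (z1 − z2)/SE = (0.497311 − 1.098612) / 0.405134 = -0.601301 / 0.405134 = -1.484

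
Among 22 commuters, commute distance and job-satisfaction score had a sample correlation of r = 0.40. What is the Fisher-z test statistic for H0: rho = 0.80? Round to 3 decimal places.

-2.942

Fisher z: atanh(0.40) = 0.423649, atanh(0.80) = 1.098612
z = (z_r − z_0)·√(n−3) = (0.423649 − 1.098612)·√19 = -0.674963 · 4.358899 = -2.942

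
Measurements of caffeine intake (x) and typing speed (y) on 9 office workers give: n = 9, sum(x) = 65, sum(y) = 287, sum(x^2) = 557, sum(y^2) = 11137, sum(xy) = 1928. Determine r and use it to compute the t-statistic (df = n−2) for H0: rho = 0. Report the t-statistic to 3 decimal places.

S_xy = nΣxy − ΣxΣy = 9·1928 − 65·287 = 17352 − 18655 = -1303
S_xx = nΣx² − (Σx)² = 9·557 − 65² = 5013 − 4225 = 788
S_yy = nΣy² − (Σy)² = 9·11137 − 287² = 100233 − 82369 = 17864
r = S_xy / √(S_xx·S_yy) = -1303 / √(788·17864) = -1303 / √14076832 = -1303 / 3751.9104 = -0.3473
t = r·√(n−2)/√(1−r²) = -0.3473·√7 / √(1−0.120617) = -0.918869 / 0.937754 = -0.980

-0.980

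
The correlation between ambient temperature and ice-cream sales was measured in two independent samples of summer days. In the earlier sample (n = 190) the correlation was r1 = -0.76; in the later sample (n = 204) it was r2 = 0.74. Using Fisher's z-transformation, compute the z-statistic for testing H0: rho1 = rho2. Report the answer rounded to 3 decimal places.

z1 = atanh(-0.76) = -0.996215,  z2 = atanh(0.74) = 0.950479
SE = √(1/(n1−3) + 1/(n2−3)) = √(1/187 + 1/201) = √(0.0053476 + 0.0049751) = √0.0103227 = 0.101601
z = (z1 − z2)/SE = (-0.996215 − 0.950479) / 0.101601 = -1.946694 / 0.101601 = -19.160

-19.160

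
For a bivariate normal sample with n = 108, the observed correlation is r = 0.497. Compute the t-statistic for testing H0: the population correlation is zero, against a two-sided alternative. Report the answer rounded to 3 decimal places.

1 − r² = 1 − 0.247009 = 0.752991;  √(1−r²) = 0.867751
√(n−2) = √106 = 10.295630
t = r·√(n−2)/√(1−r²) = 0.497 · 10.295630 / 0.867751 = 5.897

5.897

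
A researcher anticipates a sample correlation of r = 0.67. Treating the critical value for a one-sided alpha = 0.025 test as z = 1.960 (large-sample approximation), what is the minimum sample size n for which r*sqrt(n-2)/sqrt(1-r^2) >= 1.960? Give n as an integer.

r√(n−2)/√(1−r²) ≥ 1.960  ⇔  n−2 ≥ (1.960)²·(1−r²)/r²
(1−r²)/r² = (1−0.4489)/0.4489 = 1.2277
n ≥ 2 + 3.8416·1.2277 = 2 + 4.7163 = 6.7163
⌈6.7163⌉ = 7

7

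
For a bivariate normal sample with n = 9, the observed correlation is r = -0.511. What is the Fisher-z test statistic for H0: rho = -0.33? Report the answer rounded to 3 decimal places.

-0.542

Fisher z: atanh(-0.511) = -0.564082, atanh(-0.33) = -0.342828
z = (z_r − z_0)·√(n−3) = (-0.564082 − (-0.342828))·√6 = -0.221254 · 2.449490 = -0.542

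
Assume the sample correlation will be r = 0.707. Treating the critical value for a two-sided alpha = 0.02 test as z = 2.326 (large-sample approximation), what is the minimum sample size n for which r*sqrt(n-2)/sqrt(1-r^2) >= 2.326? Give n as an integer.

r√(n−2)/√(1−r²) ≥ 2.326  ⇔  n−2 ≥ (2.326)²·(1−r²)/r²
(1−r²)/r² = (1−0.499849)/0.499849 = 1.0006
n ≥ 2 + 5.410276·1.0006 = 2 + 5.4135 = 7.4135
⌈7.4135⌉ = 8

8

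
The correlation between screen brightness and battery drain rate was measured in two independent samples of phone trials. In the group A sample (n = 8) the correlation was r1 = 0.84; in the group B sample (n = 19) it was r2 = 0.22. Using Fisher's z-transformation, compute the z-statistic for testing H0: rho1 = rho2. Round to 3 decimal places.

z1 = atanh(0.84) = 1.221174,  z2 = atanh(0.22) = 0.223656
SE = √(1/(n1−3) + 1/(n2−3)) = √(1/5 + 1/16) = √(0.2000000 + 0.0625000) = √0.2625000 = 0.512348
z = (z1 − z2)/SE = (1.221174 − 0.223656) / 0.512348 = 0.997518 / 0.512348 = 1.947

1.947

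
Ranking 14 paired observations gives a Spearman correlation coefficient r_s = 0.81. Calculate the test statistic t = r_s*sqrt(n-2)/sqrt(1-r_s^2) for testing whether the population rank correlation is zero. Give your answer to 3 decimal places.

t = r_s·√(n−2) / √(1−r_s²) with r_s = 0.81, n = 14
  = 0.81·√12 / √(1 − 0.6561)
  = 0.81·3.464102 / 0.586430
  = 2.805923 / 0.586430 = 4.785

4.785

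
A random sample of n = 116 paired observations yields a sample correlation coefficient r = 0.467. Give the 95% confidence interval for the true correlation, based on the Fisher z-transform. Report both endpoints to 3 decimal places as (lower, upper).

Fisher z: z_r = atanh(r) = ½·ln((1+0.467)/(1−0.467)) = 0.506227
SE(z) = 1/√(n−3) = 1/√113 = 0.094072
95% ⇒ z* = 1.960; margin = 1.960·0.094072 = 0.184381
CI on z-scale: (0.321846, 0.690608)
Back-transform: tanh(0.321846) = 0.311175, tanh(0.690608) = 0.598372

(0.311, 0.598)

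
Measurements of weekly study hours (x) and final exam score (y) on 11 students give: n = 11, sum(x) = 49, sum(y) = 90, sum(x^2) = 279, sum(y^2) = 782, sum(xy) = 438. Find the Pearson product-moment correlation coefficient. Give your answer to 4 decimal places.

0.7046

Numerator: nΣxy − (Σx)(Σy) = 11·438 − (49)(90) = 408
Denominator: √[(nΣx²−(Σx)²)(nΣy²−(Σy)²)]
  nΣx²−(Σx)² = 11·279 − 2401 = 668;  nΣy²−(Σy)² = 11·782 − 8100 = 502
  √(668·502) = √335336 = 579.0820
r = 408 / 579.0820 = 0.7046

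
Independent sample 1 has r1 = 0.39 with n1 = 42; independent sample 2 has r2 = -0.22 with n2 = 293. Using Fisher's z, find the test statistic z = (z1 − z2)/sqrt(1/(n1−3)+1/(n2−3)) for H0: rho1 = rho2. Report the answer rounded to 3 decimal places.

Fisher z-transforms: z1 = atanh(0.39) = 0.411800, z2 = atanh(-0.22) = -0.223656; difference d = 0.635456
Var(d) = 1/39 + 1/290 = 0.0256410 + 0.0034483 = 0.0290893
z = d/√Var(d) = 0.635456 / √0.0290893 = 0.635456 / 0.170556 = 3.726

3.726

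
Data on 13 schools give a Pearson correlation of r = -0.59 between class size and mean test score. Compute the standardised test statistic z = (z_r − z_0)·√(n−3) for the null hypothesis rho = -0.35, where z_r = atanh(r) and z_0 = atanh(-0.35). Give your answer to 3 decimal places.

Fisher z: atanh(-0.59) = -0.677666, atanh(-0.35) = -0.365444
z = (z_r − z_0)·√(n−3) = (-0.677666 − (-0.365444))·√10 = -0.312222 · 3.162278 = -0.987

-0.987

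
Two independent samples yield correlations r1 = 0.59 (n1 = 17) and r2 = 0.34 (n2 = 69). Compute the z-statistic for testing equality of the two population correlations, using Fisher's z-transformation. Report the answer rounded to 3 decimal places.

z1 = atanh(0.59) = 0.677666,  z2 = atanh(0.34) = 0.354093
SE = √(1/(n1−3) + 1/(n2−3)) = √(1/14 + 1/66) = √(0.0714286 + 0.0151515) = √0.0865801 = 0.294245
z = (z1 − z2)/SE = (0.677666 − 0.354093) / 0.294245 = 0.323573 / 0.294245 = 1.100

1.100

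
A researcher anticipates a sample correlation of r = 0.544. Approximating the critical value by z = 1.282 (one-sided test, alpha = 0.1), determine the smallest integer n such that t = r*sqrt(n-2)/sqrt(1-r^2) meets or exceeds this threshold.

r√(n−2)/√(1−r²) ≥ 1.282  ⇔  n−2 ≥ (1.282)²·(1−r²)/r²
(1−r²)/r² = (1−0.295936)/0.295936 = 2.3791
n ≥ 2 + 1.643524·2.3791 = 2 + 3.9101 = 5.9101
⌈5.9101⌉ = 6

6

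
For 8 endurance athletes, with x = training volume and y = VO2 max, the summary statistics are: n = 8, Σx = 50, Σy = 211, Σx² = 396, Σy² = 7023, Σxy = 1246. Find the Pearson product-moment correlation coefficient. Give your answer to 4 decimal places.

-0.2085

Numerator: nΣxy − (Σx)(Σy) = 8·1246 − (50)(211) = -582
Denominator: √[(nΣx²−(Σx)²)(nΣy²−(Σy)²)]
  nΣx²−(Σx)² = 8·396 − 2500 = 668;  nΣy²−(Σy)² = 8·7023 − 44521 = 11663
  √(668·11663) = √7790884 = 2791.2155
r = -582 / 2791.2155 = -0.2085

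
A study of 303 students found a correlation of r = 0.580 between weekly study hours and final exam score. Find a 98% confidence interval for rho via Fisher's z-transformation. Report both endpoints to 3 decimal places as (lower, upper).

Fisher z: z_r = atanh(r) = ½·ln((1+0.580)/(1−0.580)) = 0.662463
SE(z) = 1/√(n−3) = 1/√300 = 0.057735
98% ⇒ z* = 2.326; margin = 2.326·0.057735 = 0.134292
CI on z-scale: (0.528171, 0.796755)
Back-transform: tanh(0.528171) = 0.483982, tanh(0.796755) = 0.662219

(0.484, 0.662)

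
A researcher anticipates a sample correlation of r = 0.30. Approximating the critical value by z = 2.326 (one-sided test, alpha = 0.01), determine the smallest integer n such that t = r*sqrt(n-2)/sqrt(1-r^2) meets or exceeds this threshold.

r√(n−2)/√(1−r²) ≥ 2.326  ⇔  n−2 ≥ (2.326)²·(1−r²)/r²
(1−r²)/r² = (1−0.0900)/0.0900 = 10.1111
n ≥ 2 + 5.410276·10.1111 = 2 + 54.7038 = 56.7038
⌈56.7038⌉ = 57

57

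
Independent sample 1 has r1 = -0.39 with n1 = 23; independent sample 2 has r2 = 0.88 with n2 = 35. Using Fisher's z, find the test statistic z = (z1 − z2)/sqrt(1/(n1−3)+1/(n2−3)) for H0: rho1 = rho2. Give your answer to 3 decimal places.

z1 = atanh(-0.39) = -0.411800,  z2 = atanh(0.88) = 1.375768
SE = √(1/(n1−3) + 1/(n2−3)) = √(1/20 + 1/32) = √(0.0500000 + 0.0312500) = √0.0812500 = 0.285044
z = (z1 − z2)/SE = (-0.411800 − 1.375768) / 0.285044 = -1.787568 / 0.285044 = -6.271

-6.271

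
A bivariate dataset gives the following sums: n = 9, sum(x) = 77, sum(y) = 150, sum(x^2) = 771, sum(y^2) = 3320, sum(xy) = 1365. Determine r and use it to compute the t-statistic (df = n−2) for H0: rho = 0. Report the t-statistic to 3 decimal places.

0.740

S_xy = nΣxy − ΣxΣy = 9·1365 − 77·150 = 12285 − 11550 = 735
S_xx = nΣx² − (Σx)² = 9·771 − 77² = 6939 − 5929 = 1010
S_yy = nΣy² − (Σy)² = 9·3320 − 150² = 29880 − 22500 = 7380
r = S_xy / √(S_xx·S_yy) = 735 / √(1010·7380) = 735 / √7453800 = 735 / 2730.1648 = 0.2692
t = r·√(n−2)/√(1−r²) = 0.2692·√7 / √(1−0.072469) = 0.712236 / 0.963084 = 0.740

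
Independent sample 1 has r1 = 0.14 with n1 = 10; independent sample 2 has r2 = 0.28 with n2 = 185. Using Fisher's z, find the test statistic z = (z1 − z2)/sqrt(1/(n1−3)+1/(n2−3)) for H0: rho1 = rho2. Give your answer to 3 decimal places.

Fisher z-transforms: z1 = atanh(0.14) = 0.140926, z2 = atanh(0.28) = 0.287682; difference d = -0.146756
Var(d) = 1/7 + 1/182 = 0.1428571 + 0.0054945 = 0.1483516
z = d/√Var(d) = -0.146756 / √0.1483516 = -0.146756 / 0.385164 = -0.381

-0.381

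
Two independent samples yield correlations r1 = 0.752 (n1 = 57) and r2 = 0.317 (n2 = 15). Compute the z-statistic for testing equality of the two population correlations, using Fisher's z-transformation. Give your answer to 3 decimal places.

Fisher z-transforms: z1 = atanh(0.752) = 0.977542, z2 = atanh(0.317) = 0.328308; difference d = 0.649234
Var(d) = 1/54 + 1/12 = 0.0185185 + 0.0833333 = 0.1018518
z = d/√Var(d) = 0.649234 / √0.1018518 = 0.649234 / 0.319142 = 2.034

2.034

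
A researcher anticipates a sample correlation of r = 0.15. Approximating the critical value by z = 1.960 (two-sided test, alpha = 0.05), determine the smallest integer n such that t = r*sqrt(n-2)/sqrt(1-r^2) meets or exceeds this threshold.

169

r√(n−2)/√(1−r²) ≥ 1.960  ⇔  n−2 ≥ (1.960)²·(1−r²)/r²
(1−r²)/r² = (1−0.0225)/0.0225 = 43.4444
n ≥ 2 + 3.8416·43.4444 = 2 + 166.8960 = 168.8960
⌈168.8960⌉ = 169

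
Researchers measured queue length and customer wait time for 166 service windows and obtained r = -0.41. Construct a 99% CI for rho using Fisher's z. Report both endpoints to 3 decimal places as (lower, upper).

z_r = atanh(-0.41) = -0.435611;  SE = 1/√(n−3) = 1/√163 = 0.078326
z-limits: -0.435611 ± 2.576·0.078326 = -0.435611 ± 0.201768 = [-0.637379, -0.233843]
ρ-limits: (tanh -0.637379, tanh -0.233843) = (-0.563, -0.230)

(-0.563, -0.230)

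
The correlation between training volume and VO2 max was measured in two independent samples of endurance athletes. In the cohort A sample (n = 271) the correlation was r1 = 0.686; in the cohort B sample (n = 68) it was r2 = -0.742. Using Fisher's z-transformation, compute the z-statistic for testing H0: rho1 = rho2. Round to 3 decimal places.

Fisher z-transforms: z1 = atanh(0.686) = 0.840361, z2 = atanh(-0.742) = -0.954915; difference d = 1.795276
Var(d) = 1/268 + 1/65 = 0.0037313 + 0.0153846 = 0.0191159
z = d/√Var(d) = 1.795276 / √0.0191159 = 1.795276 / 0.138260 = 12.985

12.985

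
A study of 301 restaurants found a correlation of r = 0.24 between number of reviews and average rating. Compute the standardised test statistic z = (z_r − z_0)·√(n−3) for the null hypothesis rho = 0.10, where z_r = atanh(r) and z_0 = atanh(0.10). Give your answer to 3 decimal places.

z_r = atanh(0.24) = 0.244774,  z_0 = atanh(0.10) = 0.100335
SE = 1/√(n−3) = 1/√298 = 0.057928
z = (z_r − z_0)/SE = (0.244774 − 0.100335) / 0.057928 = 0.144439 / 0.057928 = 2.493

2.493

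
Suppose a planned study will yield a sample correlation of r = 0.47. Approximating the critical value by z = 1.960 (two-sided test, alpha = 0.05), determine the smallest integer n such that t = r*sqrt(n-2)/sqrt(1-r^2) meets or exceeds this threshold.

16

Need r·√(n−2)/√(1−r²) ≥ 1.960
√(n−2) ≥ 1.960·√(1−0.2209) / 0.47 = 1.960·0.882666 / 0.47 = 3.6809
n−2 ≥ 13.5490  ⇒  n ≥ 15.5490
Smallest integer n = 16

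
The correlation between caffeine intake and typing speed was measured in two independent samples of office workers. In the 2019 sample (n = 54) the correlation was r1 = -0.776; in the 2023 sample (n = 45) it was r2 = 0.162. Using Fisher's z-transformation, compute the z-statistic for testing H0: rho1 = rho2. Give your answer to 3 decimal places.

-5.753

z1 = atanh(-0.776) = -1.035236,  z2 = atanh(0.162) = 0.163440
SE = √(1/(n1−3) + 1/(n2−3)) = √(1/51 + 1/42) = √(0.0196078 + 0.0238095) = √0.0434173 = 0.208368
z = (z1 − z2)/SE = (-1.035236 − 0.163440) / 0.208368 = -1.198676 / 0.208368 = -5.753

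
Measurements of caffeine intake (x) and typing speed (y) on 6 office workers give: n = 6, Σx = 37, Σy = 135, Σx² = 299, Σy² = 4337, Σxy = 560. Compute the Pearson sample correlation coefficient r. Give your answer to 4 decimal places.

-0.8982

S_xy = nΣxy − ΣxΣy = 6·560 − 37·135 = 3360 − 4995 = -1635
S_xx = nΣx² − (Σx)² = 6·299 − 37² = 1794 − 1369 = 425
S_yy = nΣy² − (Σy)² = 6·4337 − 135² = 26022 − 18225 = 7797
r = S_xy / √(S_xx·S_yy) = -1635 / √(425·7797) = -1635 / √3313725 = -1635 / 1820.3640 = -0.8982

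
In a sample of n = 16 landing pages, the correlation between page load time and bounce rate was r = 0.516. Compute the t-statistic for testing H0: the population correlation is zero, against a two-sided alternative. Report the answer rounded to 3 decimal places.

t = r·√(n−2) / √(1−r²) with r = 0.516, n = 16
  = 0.516·√14 / √(1 − 0.266256)
  = 0.516·3.741657 / 0.856589
  = 1.930695 / 0.856589 = 2.254

2.254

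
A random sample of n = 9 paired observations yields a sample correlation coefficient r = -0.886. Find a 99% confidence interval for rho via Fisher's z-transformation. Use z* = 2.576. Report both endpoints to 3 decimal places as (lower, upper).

(-0.985, -0.338)

z_r = atanh(-0.886) = -1.403008;  SE = 1/√(n−3) = 1/√6 = 0.408248
z-limits: -1.403008 ± 2.576·0.408248 = -1.403008 ± 1.051647 = [-2.454655, -0.351361]
ρ-limits: (tanh -2.454655, tanh -0.351361) = (-0.985, -0.338)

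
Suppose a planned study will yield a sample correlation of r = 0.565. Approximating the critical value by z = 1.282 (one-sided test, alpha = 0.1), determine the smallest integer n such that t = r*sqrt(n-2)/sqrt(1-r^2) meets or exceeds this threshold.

r√(n−2)/√(1−r²) ≥ 1.282  ⇔  n−2 ≥ (1.282)²·(1−r²)/r²
(1−r²)/r² = (1−0.319225)/0.319225 = 2.1326
n ≥ 2 + 1.643524·2.1326 = 2 + 3.5050 = 5.5050
⌈5.5050⌉ = 6

6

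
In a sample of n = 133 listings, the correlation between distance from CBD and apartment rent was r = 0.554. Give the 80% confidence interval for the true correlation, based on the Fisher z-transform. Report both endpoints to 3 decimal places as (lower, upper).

z_r = atanh(0.554) = 0.624134;  SE = 1/√(n−3) = 1/√130 = 0.087706
z-limits: 0.624134 ± 1.282·0.087706 = 0.624134 ± 0.112439 = [0.511695, 0.736573]
ρ-limits: (tanh 0.511695, tanh 0.736573) = (0.471, 0.627)

(0.471, 0.627)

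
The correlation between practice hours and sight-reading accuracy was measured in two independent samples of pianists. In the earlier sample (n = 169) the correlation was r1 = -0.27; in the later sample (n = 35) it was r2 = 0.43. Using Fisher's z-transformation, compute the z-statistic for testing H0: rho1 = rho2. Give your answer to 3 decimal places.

-3.816

z1 = atanh(-0.27) = -0.276864,  z2 = atanh(0.43) = 0.459897
SE = √(1/(n1−3) + 1/(n2−3)) = √(1/166 + 1/32) = √(0.0060241 + 0.0312500) = √0.0372741 = 0.193065
z = (z1 − z2)/SE = (-0.276864 − 0.459897) / 0.193065 = -0.736761 / 0.193065 = -3.816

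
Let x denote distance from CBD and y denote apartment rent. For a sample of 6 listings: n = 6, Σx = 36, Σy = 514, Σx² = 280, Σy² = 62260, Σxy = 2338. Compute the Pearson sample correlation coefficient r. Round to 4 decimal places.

-0.6907

Numerator: nΣxy − (Σx)(Σy) = 6·2338 − (36)(514) = -4476
Denominator: √[(nΣx²−(Σx)²)(nΣy²−(Σy)²)]
  nΣx²−(Σx)² = 6·280 − 1296 = 384;  nΣy²−(Σy)² = 6·62260 − 264196 = 109364
  √(384·109364) = √41995776 = 6480.4148
r = -4476 / 6480.4148 = -0.6907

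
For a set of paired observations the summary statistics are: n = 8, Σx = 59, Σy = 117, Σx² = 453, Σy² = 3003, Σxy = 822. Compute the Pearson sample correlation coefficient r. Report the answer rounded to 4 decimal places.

S_xy = nΣxy − ΣxΣy = 8·822 − 59·117 = 6576 − 6903 = -327
S_xx = nΣx² − (Σx)² = 8·453 − 59² = 3624 − 3481 = 143
S_yy = nΣy² − (Σy)² = 8·3003 − 117² = 24024 − 13689 = 10335
r = S_xy / √(S_xx·S_yy) = -327 / √(143·10335) = -327 / √1477905 = -327 / 1215.6912 = -0.2690

-0.2690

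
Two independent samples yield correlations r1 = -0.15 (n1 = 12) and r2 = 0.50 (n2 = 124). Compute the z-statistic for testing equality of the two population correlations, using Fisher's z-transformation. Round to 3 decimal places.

-2.027

Fisher z-transforms: z1 = atanh(-0.15) = -0.151140, z2 = atanh(0.50) = 0.549306; difference d = -0.700446
Var(d) = 1/9 + 1/121 = 0.1111111 + 0.0082645 = 0.1193756
z = d/√Var(d) = -0.700446 / √0.1193756 = -0.700446 / 0.345508 = -2.027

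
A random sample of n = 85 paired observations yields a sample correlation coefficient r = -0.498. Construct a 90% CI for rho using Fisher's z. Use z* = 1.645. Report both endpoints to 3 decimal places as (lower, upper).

z_r = atanh(-0.498) = -0.546643;  SE = 1/√(n−3) = 1/√82 = 0.110432
z-limits: -0.546643 ± 1.645·0.110432 = -0.546643 ± 0.181661 = [-0.728304, -0.364982]
ρ-limits: (tanh -0.728304, tanh -0.364982) = (-0.622, -0.350)

(-0.622, -0.350)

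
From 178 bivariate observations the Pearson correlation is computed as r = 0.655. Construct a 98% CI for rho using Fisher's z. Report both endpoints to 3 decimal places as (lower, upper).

Fisher z: z_r = atanh(r) = ½·ln((1+0.655)/(1−0.655)) = 0.784006
SE(z) = 1/√(n−3) = 1/√175 = 0.075593
98% ⇒ z* = 2.326; margin = 2.326·0.075593 = 0.175829
CI on z-scale: (0.608177, 0.959835)
Back-transform: tanh(0.608177) = 0.542843, tanh(0.959835) = 0.744203

(0.543, 0.744)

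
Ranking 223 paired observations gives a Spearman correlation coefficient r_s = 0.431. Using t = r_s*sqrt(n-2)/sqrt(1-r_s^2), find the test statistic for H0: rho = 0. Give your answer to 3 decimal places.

1 − r_s² = 1 − 0.185761 = 0.814239;  √(1−r_s²) = 0.902352
√(n−2) = √221 = 14.866069
t = r_s·√(n−2)/√(1−r_s²) = 0.431 · 14.866069 / 0.902352 = 7.101

7.101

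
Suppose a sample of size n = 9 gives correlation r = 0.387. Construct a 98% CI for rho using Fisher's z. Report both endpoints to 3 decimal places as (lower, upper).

Fisher z: z_r = atanh(r) = ½·ln((1+0.387)/(1−0.387)) = 0.408267
SE(z) = 1/√(n−3) = 1/√6 = 0.408248
98% ⇒ z* = 2.326; margin = 2.326·0.408248 = 0.949585
CI on z-scale: (-0.541318, 1.357852)
Back-transform: tanh(-0.541318) = -0.493985, tanh(1.357852) = 0.875894

(-0.494, 0.876)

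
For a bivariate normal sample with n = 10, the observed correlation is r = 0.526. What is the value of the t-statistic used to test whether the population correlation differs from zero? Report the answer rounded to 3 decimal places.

t = r·√(n−2) / √(1−r²) with r = 0.526, n = 10
  = 0.526·√8 / √(1 − 0.276676)
  = 0.526·2.828427 / 0.850485
  = 1.487753 / 0.850485 = 1.749

1.749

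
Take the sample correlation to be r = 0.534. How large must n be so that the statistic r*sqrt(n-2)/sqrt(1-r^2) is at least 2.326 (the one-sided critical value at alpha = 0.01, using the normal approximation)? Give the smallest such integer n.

r√(n−2)/√(1−r²) ≥ 2.326  ⇔  n−2 ≥ (2.326)²·(1−r²)/r²
(1−r²)/r² = (1−0.285156)/0.285156 = 2.5069
n ≥ 2 + 5.410276·2.5069 = 2 + 13.5630 = 15.5630
⌈15.5630⌉ = 16

16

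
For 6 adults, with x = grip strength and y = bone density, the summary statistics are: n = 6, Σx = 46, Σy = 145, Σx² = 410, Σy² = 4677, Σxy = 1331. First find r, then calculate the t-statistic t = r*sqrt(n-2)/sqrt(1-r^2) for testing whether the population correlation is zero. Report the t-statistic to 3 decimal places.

Numerator: nΣxy − (Σx)(Σy) = 6·1331 − (46)(145) = 1316
Denominator: √[(nΣx²−(Σx)²)(nΣy²−(Σy)²)]
  nΣx²−(Σx)² = 6·410 − 2116 = 344;  nΣy²−(Σy)² = 6·4677 − 21025 = 7037
  √(344·7037) = √2420728 = 1555.8689
r = 1316 / 1555.8689 = 0.8458
t = r·√(n−2)/√(1−r²) = 0.8458·√4 / √(1−0.715378) = 1.691600 / 0.533500 = 3.171

3.171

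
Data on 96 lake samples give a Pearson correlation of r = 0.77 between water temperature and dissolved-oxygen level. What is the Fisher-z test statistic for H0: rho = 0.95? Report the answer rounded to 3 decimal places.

z_r = atanh(0.77) = 1.020328,  z_0 = atanh(0.95) = 1.831781
SE = 1/√(n−3) = 1/√93 = 0.103695
z = (z_r − z_0)/SE = (1.020328 − 1.831781) / 0.103695 = -0.811453 / 0.103695 = -7.825

-7.825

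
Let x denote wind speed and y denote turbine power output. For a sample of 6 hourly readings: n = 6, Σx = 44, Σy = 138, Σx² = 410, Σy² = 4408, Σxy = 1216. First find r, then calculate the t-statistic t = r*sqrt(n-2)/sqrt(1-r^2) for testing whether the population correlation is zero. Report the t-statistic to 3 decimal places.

1.586

Numerator: nΣxy − (Σx)(Σy) = 6·1216 − (44)(138) = 1224
Denominator: √[(nΣx²−(Σx)²)(nΣy²−(Σy)²)]
  nΣx²−(Σx)² = 6·410 − 1936 = 524;  nΣy²−(Σy)² = 6·4408 − 19044 = 7404
  √(524·7404) = √3879696 = 1969.6944
r = 1224 / 1969.6944 = 0.6214
t = r·√(n−2)/√(1−r²) = 0.6214·√4 / √(1−0.386138) = 1.242800 / 0.783493 = 1.586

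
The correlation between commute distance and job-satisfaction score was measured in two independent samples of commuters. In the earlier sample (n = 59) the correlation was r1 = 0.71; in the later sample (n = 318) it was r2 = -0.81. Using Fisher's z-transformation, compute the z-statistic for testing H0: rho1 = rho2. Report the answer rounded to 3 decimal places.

z1 = atanh(0.71) = 0.887184,  z2 = atanh(-0.81) = -1.127029
SE = √(1/(n1−3) + 1/(n2−3)) = √(1/56 + 1/315) = √(0.0178571 + 0.0031746) = √0.0210317 = 0.145023
z = (z1 − z2)/SE = (0.887184 − (-1.127029)) / 0.145023 = 2.014213 / 0.145023 = 13.889

13.889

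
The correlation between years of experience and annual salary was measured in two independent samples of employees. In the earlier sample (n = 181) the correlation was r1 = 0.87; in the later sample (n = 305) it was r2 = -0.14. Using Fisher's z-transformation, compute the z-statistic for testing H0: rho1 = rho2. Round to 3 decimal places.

15.599

z1 = atanh(0.87) = 1.333080,  z2 = atanh(-0.14) = -0.140926
SE = √(1/(n1−3) + 1/(n2−3)) = √(1/178 + 1/302) = √(0.0056180 + 0.0033113) = √0.0089293 = 0.094495
z = (z1 − z2)/SE = (1.333080 − (-0.140926)) / 0.094495 = 1.474006 / 0.094495 = 15.599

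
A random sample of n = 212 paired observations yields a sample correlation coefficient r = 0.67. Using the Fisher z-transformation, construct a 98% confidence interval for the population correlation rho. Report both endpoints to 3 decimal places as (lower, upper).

Fisher z: z_r = atanh(r) = ½·ln((1+0.67)/(1−0.67)) = 0.810743
SE(z) = 1/√(n−3) = 1/√209 = 0.069171
98% ⇒ z* = 2.326; margin = 2.326·0.069171 = 0.160892
CI on z-scale: (0.649851, 0.971635)
Back-transform: tanh(0.649851) = 0.571570, tanh(0.971635) = 0.749422

(0.572, 0.749)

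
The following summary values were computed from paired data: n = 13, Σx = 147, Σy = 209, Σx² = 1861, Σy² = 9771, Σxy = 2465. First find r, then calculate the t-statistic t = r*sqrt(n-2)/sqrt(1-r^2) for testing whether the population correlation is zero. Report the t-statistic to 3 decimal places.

S_xy = nΣxy − ΣxΣy = 13·2465 − 147·209 = 32045 − 30723 = 1322
S_xx = nΣx² − (Σx)² = 13·1861 − 147² = 24193 − 21609 = 2584
S_yy = nΣy² − (Σy)² = 13·9771 − 209² = 127023 − 43681 = 83342
r = S_xy / √(S_xx·S_yy) = 1322 / √(2584·83342) = 1322 / √215355728 = 1322 / 14675.0035 = 0.0901
t = r·√(n−2)/√(1−r²) = 0.0901·√11 / √(1−0.008118) = 0.298828 / 0.995933 = 0.300

0.300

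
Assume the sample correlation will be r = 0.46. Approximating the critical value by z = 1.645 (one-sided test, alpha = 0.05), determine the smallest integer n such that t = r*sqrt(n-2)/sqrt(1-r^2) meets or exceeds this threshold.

13

Need r·√(n−2)/√(1−r²) ≥ 1.645
√(n−2) ≥ 1.645·√(1−0.2116) / 0.46 = 1.645·0.887919 / 0.46 = 3.1753
n−2 ≥ 10.0825  ⇒  n ≥ 12.0825
Smallest integer n = 13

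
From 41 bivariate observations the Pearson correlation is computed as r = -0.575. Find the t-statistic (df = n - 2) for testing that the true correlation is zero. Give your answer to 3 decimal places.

-4.389

t = r·√(n−2) / √(1−r²) with r = -0.575, n = 41
  = -0.575·√39 / √(1 − 0.330625)
  = -0.575·6.244998 / 0.818153
  = -3.590874 / 0.818153 = -4.389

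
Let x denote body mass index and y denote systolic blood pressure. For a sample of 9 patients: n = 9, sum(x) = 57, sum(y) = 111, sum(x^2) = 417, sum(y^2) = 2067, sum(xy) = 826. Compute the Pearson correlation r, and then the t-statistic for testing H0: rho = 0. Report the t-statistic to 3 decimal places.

Numerator: nΣxy − (Σx)(Σy) = 9·826 − (57)(111) = 1107
Denominator: √[(nΣx²−(Σx)²)(nΣy²−(Σy)²)]
  nΣx²−(Σx)² = 9·417 − 3249 = 504;  nΣy²−(Σy)² = 9·2067 − 12321 = 6282
  √(504·6282) = √3166128 = 1779.3617
r = 1107 / 1779.3617 = 0.6221
t = r·√(n−2)/√(1−r²) = 0.6221·√7 / √(1−0.387008) = 1.645922 / 0.782938 = 2.102

2.102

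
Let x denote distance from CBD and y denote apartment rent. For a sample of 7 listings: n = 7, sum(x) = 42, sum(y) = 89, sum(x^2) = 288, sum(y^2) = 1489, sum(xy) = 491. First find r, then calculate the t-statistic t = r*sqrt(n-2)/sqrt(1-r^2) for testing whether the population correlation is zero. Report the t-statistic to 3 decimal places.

-0.916

S_xy = nΣxy − ΣxΣy = 7·491 − 42·89 = 3437 − 3738 = -301
S_xx = nΣx² − (Σx)² = 7·288 − 42² = 2016 − 1764 = 252
S_yy = nΣy² − (Σy)² = 7·1489 − 89² = 10423 − 7921 = 2502
r = S_xy / √(S_xx·S_yy) = -301 / √(252·2502) = -301 / √630504 = -301 / 794.0428 = -0.3791
t = r·√(n−2)/√(1−r²) = -0.3791·√5 / √(1−0.143717) = -0.847693 / 0.925356 = -0.916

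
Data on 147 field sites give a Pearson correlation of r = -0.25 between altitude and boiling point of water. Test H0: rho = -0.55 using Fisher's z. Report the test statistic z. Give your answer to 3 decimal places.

z_r = atanh(-0.25) = -0.255413,  z_0 = atanh(-0.55) = -0.618381
SE = 1/√(n−3) = 1/√144 = 0.083333
z = (z_r − z_0)/SE = (-0.255413 − (-0.618381)) / 0.083333 = 0.362968 / 0.083333 = 4.356

4.356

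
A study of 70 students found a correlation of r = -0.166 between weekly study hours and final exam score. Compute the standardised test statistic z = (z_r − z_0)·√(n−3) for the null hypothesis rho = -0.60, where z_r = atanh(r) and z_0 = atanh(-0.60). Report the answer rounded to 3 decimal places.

4.302

Fisher z: atanh(-0.166) = -0.167550, atanh(-0.60) = -0.693147
z = (z_r − z_0)·√(n−3) = (-0.167550 − (-0.693147))·√67 = 0.525597 · 8.185353 = 4.302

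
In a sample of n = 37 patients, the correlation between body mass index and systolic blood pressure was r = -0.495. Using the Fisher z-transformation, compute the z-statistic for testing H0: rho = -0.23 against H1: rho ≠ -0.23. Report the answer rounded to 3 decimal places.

-1.799

Fisher z: atanh(-0.495) = -0.542662, atanh(-0.23) = -0.234189
z = (z_r − z_0)·√(n−3) = (-0.542662 − (-0.234189))·√34 = -0.308473 · 5.830952 = -1.799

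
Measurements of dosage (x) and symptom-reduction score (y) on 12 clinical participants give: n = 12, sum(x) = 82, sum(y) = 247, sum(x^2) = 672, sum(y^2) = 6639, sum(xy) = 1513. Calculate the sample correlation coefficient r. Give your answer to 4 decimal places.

Numerator: nΣxy − (Σx)(Σy) = 12·1513 − (82)(247) = -2098
Denominator: √[(nΣx²−(Σx)²)(nΣy²−(Σy)²)]
  nΣx²−(Σx)² = 12·672 − 6724 = 1340;  nΣy²−(Σy)² = 12·6639 − 61009 = 18659
  √(1340·18659) = √25003060 = 5000.3060
r = -2098 / 5000.3060 = -0.4196

-0.4196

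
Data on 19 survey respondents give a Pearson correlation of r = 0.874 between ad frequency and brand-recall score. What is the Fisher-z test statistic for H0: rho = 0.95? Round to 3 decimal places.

-1.928

z_r = atanh(0.874) = 1.349774,  z_0 = atanh(0.95) = 1.831781
SE = 1/√(n−3) = 1/√16 = 0.250000
z = (z_r − z_0)/SE = (1.349774 − 1.831781) / 0.250000 = -0.482007 / 0.250000 = -1.928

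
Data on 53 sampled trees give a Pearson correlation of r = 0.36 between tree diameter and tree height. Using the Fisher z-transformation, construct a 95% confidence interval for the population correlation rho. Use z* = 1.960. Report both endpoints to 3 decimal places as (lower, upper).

(0.099, 0.574)

z_r = atanh(0.36) = 0.376886;  SE = 1/√(n−3) = 1/√50 = 0.141421
z-limits: 0.376886 ± 1.960·0.141421 = 0.376886 ± 0.277185 = [0.099701, 0.654071]
ρ-limits: (tanh 0.099701, tanh 0.654071) = (0.099, 0.574)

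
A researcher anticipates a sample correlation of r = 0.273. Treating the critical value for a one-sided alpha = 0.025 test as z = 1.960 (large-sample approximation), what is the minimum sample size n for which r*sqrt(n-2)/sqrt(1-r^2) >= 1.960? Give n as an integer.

r√(n−2)/√(1−r²) ≥ 1.960  ⇔  n−2 ≥ (1.960)²·(1−r²)/r²
(1−r²)/r² = (1−0.074529)/0.074529 = 12.4176
n ≥ 2 + 3.8416·12.4176 = 2 + 47.7035 = 49.7035
⌈49.7035⌉ = 50

50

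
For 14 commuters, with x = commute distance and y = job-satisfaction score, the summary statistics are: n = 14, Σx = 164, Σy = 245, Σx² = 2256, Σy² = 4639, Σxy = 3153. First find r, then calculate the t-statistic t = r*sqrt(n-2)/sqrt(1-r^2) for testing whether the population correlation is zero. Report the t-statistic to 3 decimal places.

Numerator: nΣxy − (Σx)(Σy) = 14·3153 − (164)(245) = 3962
Denominator: √[(nΣx²−(Σx)²)(nΣy²−(Σy)²)]
  nΣx²−(Σx)² = 14·2256 − 26896 = 4688;  nΣy²−(Σy)² = 14·4639 − 60025 = 4921
  √(4688·4921) = √23069648 = 4803.0873
r = 3962 / 4803.0873 = 0.8249
t = r·√(n−2)/√(1−r²) = 0.8249·√12 / √(1−0.680460) = 2.857537 / 0.565279 = 5.055

5.055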